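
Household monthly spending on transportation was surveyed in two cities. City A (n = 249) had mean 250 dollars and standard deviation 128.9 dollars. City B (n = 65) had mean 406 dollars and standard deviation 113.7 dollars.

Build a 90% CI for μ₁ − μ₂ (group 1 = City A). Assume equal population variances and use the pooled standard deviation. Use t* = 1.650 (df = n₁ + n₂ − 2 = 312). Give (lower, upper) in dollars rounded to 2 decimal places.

(-184.94, -127.06)

s_p = √[((n₁−1)s₁² + (n₂−1)s₂²)/(n₁+n₂−2)] = √[(248·128.9² + 64·113.7²)/312] = 125.9317.
SE = 125.9317·√(1/249 + 1/65) = 17.5406.
With t* = 1.650, margin = 1.650 × 17.5406 = 28.9420.
x̄₁ − x̄₂ = 250 − 406 = -156.0000; interval -156.0000 ± 28.9420 = (-184.94, -127.06).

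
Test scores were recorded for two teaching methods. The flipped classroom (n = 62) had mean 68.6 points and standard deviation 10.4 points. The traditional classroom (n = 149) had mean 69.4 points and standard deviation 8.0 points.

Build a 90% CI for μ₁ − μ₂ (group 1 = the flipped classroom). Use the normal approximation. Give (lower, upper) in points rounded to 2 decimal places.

Per-group SEs: s₁/√n₁ = 10.4/√62 = 1.3208, s₂/√n₂ = 8.0/√149 = 0.6554.
Unpooled SE of the difference: √(1.74451264 + 0.42954916) = 1.4745.
Margin of error = z* · SE = 1.645 × 1.4745 = 2.4256.
x̄₁ − x̄₂ = 68.6 − 69.4 = -0.8000.
CI: -0.8000 ± 2.4256 = (-3.23, 1.63).

(-3.23, 1.63)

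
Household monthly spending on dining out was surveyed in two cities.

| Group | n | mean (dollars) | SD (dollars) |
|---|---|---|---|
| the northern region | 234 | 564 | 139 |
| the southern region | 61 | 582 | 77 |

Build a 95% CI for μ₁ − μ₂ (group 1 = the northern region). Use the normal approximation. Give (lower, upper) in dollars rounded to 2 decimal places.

Standard errors of each mean: 139/√234 = 9.0867 and 77/√61 = 9.8588.
SE(x̄₁ − x̄₂) = √(9.0867² + 9.8588²) = 13.4076 for independent samples with unequal variances.
With z* = 1.960, the margin is 1.960 × 13.4076 = 26.2789.
x̄₁ − x̄₂ = 564 − 582 = -18.0000; the interval is -18.0000 ± 26.2789 = (-44.28, 8.28).

(-44.28, 8.28)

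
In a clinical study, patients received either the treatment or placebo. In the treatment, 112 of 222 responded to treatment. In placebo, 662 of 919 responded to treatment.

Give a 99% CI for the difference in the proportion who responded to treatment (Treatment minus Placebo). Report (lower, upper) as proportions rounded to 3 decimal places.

(-0.310, -0.121)

Sample proportions: 112/222 = 0.5045, 662/919 = 0.7203.
Each SE is √(p̂(1−p̂)/n): √(0.5045·0.4955/222) = 0.03356 and √(0.7203·0.2797/919) = 0.01481.
SE(p̂₁ − p̂₂) = √(SE₁² + SE₂²) = √(0.0011262736 + 0.0002193361) = 0.03668, since the two samples are independent.
At 99% confidence z* = 2.576; margin = 2.576 × 0.03668 = 0.09449.
The difference is 0.5045 − 0.7203 = -0.2158, so the interval is -0.2158 ± 0.09449 = (-0.310, -0.121).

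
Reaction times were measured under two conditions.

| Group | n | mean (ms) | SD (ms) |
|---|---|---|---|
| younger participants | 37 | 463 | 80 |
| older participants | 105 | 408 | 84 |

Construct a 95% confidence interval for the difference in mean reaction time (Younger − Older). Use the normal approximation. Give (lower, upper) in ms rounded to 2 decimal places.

Standard errors of each mean: 80/√37 = 13.1519 and 84/√105 = 8.1976.
SE(x̄₁ − x̄₂) = √(13.1519² + 8.1976²) = 15.4975 for independent samples with unequal variances.
With z* = 1.960, the margin is 1.960 × 15.4975 = 30.3751.
x̄₁ − x̄₂ = 463 − 408 = 55.0000; the interval is 55.0000 ± 30.3751 = (24.62, 85.38).

(24.62, 85.38)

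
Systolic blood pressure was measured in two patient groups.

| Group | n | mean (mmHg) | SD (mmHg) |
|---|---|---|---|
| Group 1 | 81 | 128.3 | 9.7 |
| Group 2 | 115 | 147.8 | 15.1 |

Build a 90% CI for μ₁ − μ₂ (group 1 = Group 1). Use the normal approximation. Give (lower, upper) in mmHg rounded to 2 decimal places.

(-22.42, -16.58)

Per-group SEs: s₁/√n₁ = 9.7/√81 = 1.0778, s₂/√n₂ = 15.1/√115 = 1.4081.
Unpooled SE of the difference: √(1.16165284 + 1.98274561) = 1.7732.
Margin of error = z* · SE = 1.645 × 1.7732 = 2.9169.
x̄₁ − x̄₂ = 128.3 − 147.8 = -19.5000.
CI: -19.5000 ± 2.9169 = (-22.42, -16.58).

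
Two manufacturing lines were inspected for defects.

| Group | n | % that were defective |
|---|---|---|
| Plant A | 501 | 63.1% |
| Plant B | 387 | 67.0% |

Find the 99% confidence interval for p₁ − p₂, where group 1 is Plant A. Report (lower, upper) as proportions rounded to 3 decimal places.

The two standard errors are √(0.6310×0.3690/501) = 0.02156 and √(0.6700×0.3300/387) = 0.02390.
Because the samples are independent, SE_diff = √(0.02156² + 0.02390²) = 0.03219.
Using z* = 2.576 for 99%, ME = 2.576 × 0.03219 = 0.08292.
p̂₁ − p̂₂ = -0.0390; interval -0.0390 ± 0.08292 gives (-0.122, 0.044).

(-0.122, 0.044)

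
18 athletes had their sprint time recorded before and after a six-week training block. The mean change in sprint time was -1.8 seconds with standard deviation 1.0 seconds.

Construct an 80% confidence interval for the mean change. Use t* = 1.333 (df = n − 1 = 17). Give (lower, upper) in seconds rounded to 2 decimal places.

This is a matched-pairs design, so SE = s_d/√n = 1.0/√18 = 0.2357.
Margin = 1.333 × 0.2357 = 0.3142; the interval is -1.8 ± 0.3142 = (-2.11, -1.49).

(-2.11, -1.49)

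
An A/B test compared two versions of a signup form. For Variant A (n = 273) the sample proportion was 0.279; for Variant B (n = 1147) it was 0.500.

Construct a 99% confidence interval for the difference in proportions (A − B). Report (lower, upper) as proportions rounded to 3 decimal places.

(-0.301, -0.141)

The two standard errors are √(0.2790×0.7210/273) = 0.02714 and √(0.5000×0.5000/1147) = 0.01476.
Because the samples are independent, SE_diff = √(0.02714² + 0.01476²) = 0.03089.
Using z* = 2.576 for 99%, ME = 2.576 × 0.03089 = 0.07957.
p̂₁ − p̂₂ = -0.2210; interval -0.2210 ± 0.07957 gives (-0.301, -0.141).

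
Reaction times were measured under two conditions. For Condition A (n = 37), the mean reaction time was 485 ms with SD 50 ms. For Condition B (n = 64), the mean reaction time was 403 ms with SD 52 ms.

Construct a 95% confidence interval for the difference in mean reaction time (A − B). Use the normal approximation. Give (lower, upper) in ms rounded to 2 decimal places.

(61.46, 102.54)

Per-group SEs: s₁/√n₁ = 50/√37 = 8.2199, s₂/√n₂ = 52/√64 = 6.5000.
Unpooled SE of the difference: √(67.56675601 + 42.25) = 10.4793.
Margin of error = z* · SE = 1.960 × 10.4793 = 20.5394.
x̄₁ − x̄₂ = 485 − 403 = 82.0000.
CI: 82.0000 ± 20.5394 = (61.46, 102.54).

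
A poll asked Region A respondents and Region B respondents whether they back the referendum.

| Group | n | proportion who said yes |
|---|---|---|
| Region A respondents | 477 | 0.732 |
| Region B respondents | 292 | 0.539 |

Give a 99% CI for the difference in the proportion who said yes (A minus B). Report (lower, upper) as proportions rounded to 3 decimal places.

Each SE is √(p̂(1−p̂)/n): √(0.7320·0.2680/477) = 0.02028 and √(0.5390·0.4610/292) = 0.02917.
SE(p̂₁ − p̂₂) = √(SE₁² + SE₂²) = √(0.0004112784 + 0.0008508889) = 0.03553, since the two samples are independent.
At 99% confidence z* = 2.576; margin = 2.576 × 0.03553 = 0.09153.
The difference is 0.7320 − 0.5390 = 0.1930, so the interval is 0.1930 ± 0.09153 = (0.101, 0.285).

(0.101, 0.285)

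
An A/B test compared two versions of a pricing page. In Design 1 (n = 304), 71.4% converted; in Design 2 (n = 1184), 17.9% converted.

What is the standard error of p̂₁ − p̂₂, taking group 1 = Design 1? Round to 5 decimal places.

The two standard errors are √(0.7140×0.2860/304) = 0.02592 and √(0.1790×0.8210/1184) = 0.01114.
Because the samples are independent, SE_diff = √(0.02592² + 0.01114²) = 0.02821.

0.02821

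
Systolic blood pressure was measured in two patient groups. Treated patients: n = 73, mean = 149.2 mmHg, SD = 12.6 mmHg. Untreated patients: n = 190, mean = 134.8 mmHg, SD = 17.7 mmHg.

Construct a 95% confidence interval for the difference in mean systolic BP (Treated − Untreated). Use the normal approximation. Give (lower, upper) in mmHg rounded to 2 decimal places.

(10.57, 18.23)

SE₁ = s₁/√n₁ = 12.6/√73 = 1.4747; SE₂ = 17.7/√190 = 1.2841.
Independent samples, unequal variances: SE_diff = √(SE₁² + SE₂²) = √(2.17474009 + 1.64891281) = 1.9554.
z* = 1.960, so margin of error = 1.960 × 1.9554 = 3.8326.
Difference in means = 149.2 − 134.8 = 14.4000.
14.4000 ± 3.8326 → (10.57, 18.23).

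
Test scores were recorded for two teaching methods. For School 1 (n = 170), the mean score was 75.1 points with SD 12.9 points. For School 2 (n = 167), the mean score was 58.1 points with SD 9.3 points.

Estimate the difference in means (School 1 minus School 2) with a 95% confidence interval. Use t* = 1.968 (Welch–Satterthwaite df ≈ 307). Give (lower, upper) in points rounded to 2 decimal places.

SE₁ = s₁/√n₁ = 12.9/√170 = 0.9894; SE₂ = 9.3/√167 = 0.7197.
Independent samples, unequal variances: SE_diff = √(SE₁² + SE₂²) = √(0.97891236 + 0.51796809) = 1.2235.
t* = 1.968, so margin of error = 1.968 × 1.2235 = 2.4078.
Difference in means = 75.1 − 58.1 = 17.0000.
17.0000 ± 2.4078 → (14.59, 19.41).

(14.59, 19.41)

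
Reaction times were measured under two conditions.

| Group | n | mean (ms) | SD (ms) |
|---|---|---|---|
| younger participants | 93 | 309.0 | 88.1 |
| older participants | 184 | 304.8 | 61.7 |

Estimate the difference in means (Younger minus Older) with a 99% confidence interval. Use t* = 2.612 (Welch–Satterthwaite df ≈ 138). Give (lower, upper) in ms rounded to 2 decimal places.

Per-group SEs: s₁/√n₁ = 88.1/√93 = 9.1355, s₂/√n₂ = 61.7/√184 = 4.5486.
Unpooled SE of the difference: √(83.45736025 + 20.68976196) = 10.2052.
Margin of error = t* · SE = 2.612 × 10.2052 = 26.6560.
x̄₁ − x̄₂ = 309.0 − 304.8 = 4.2000.
CI: 4.2000 ± 26.6560 = (-22.46, 30.86).

(-22.46, 30.86)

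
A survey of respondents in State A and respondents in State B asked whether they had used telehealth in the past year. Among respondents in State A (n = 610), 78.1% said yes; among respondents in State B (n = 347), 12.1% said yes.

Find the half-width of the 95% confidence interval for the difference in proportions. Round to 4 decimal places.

0.0475

Each SE is √(p̂(1−p̂)/n): √(0.7810·0.2190/610) = 0.01674 and √(0.1210·0.8790/347) = 0.01751.
SE(p̂₁ − p̂₂) = √(SE₁² + SE₂²) = √(0.0002802276 + 0.0003066001) = 0.02422, since the two samples are independent.
At 95% confidence z* = 1.960; margin = 1.960 × 0.02422 = 0.04747.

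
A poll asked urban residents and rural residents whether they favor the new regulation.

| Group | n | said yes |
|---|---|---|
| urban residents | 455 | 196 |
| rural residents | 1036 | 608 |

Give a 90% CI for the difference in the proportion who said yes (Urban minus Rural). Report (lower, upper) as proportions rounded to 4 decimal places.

(-0.2018, -0.1104)

Sample proportions: 196/455 = 0.4308, 608/1036 = 0.5869.
Each SE is √(p̂(1−p̂)/n): √(0.4308·0.5692/455) = 0.02321 and √(0.5869·0.4131/1036) = 0.01530.
SE(p̂₁ − p̂₂) = √(SE₁² + SE₂²) = √(0.0005387041 + 0.00023409) = 0.02780, since the two samples are independent.
At 90% confidence z* = 1.645; margin = 1.645 × 0.02780 = 0.04573.
The difference is 0.4308 − 0.5869 = -0.1561, so the interval is -0.1561 ± 0.04573 = (-0.2018, -0.1104).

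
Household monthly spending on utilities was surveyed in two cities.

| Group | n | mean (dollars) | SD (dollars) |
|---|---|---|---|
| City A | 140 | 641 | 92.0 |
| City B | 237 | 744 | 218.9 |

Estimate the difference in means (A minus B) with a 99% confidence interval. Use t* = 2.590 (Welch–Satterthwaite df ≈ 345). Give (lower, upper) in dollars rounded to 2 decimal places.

SE₁ = s₁/√n₁ = 92.0/√140 = 7.7754; SE₂ = 218.9/√237 = 14.2191.
Independent samples, unequal variances: SE_diff = √(SE₁² + SE₂²) = √(60.45684516 + 202.18280481) = 16.2062.
t* = 2.590, so margin of error = 2.590 × 16.2062 = 41.9741.
Difference in means = 641 − 744 = -103.0000.
-103.0000 ± 41.9741 → (-144.97, -61.03).

(-144.97, -61.03)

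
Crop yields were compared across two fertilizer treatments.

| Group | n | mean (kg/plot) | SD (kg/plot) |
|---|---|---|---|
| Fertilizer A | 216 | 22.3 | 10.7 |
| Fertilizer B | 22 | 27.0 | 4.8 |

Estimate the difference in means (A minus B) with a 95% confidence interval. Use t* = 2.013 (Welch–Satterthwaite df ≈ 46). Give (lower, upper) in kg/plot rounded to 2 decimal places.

(-7.23, -2.17)

SE₁ = s₁/√n₁ = 10.7/√216 = 0.7280; SE₂ = 4.8/√22 = 1.0234.
Independent samples, unequal variances: SE_diff = √(SE₁² + SE₂²) = √(0.529984 + 1.04734756) = 1.2559.
t* = 2.013, so margin of error = 2.013 × 1.2559 = 2.5281.
Difference in means = 22.3 − 27.0 = -4.7000.
-4.7000 ± 2.5281 → (-7.23, -2.17).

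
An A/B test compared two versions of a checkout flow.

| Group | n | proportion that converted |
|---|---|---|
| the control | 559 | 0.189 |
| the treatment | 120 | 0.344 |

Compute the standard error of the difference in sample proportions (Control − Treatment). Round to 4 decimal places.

0.0464

Each SE is √(p̂(1−p̂)/n): √(0.1890·0.8110/559) = 0.01656 and √(0.3440·0.6560/120) = 0.04337.
SE(p̂₁ − p̂₂) = √(SE₁² + SE₂²) = √(0.0002742336 + 0.0018809569) = 0.04642, since the two samples are independent.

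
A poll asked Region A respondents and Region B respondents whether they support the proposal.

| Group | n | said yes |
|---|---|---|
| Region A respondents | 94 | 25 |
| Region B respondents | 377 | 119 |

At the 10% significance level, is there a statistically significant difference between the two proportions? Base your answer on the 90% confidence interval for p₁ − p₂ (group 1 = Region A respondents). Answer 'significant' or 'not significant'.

p̂₁ = 25/94 = 0.2660 and p̂₂ = 119/377 = 0.3156.
SE₁ = √(p̂₁(1−p̂₁)/n₁) = √(0.2660·0.7340/94) = 0.04557; SE₂ = √(0.3156·0.6844/377) = 0.02394.
Independent samples: SE of the difference = √(SE₁² + SE₂²) = √(0.0020766249 + 0.0005731236) = 0.05148.
z* for 90% confidence is 1.645, so the margin of error is 1.645 × 0.05148 = 0.08468.
Point estimate p̂₁ − p̂₂ = 0.2660 − 0.3156 = -0.0496.
-0.0496 ± 0.08468 → (-0.13428, 0.03508).
The interval (-0.13428, 0.03508) contains 0, so the difference is not significant.

not significant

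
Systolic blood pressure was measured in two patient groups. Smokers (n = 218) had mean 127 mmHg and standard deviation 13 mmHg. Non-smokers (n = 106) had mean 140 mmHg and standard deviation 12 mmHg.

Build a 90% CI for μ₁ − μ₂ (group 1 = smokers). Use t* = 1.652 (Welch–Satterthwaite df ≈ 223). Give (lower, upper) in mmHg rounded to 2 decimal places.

Standard errors of each mean: 13/√218 = 0.8805 and 12/√106 = 1.1655.
SE(x̄₁ − x̄₂) = √(0.8805² + 1.1655²) = 1.4607 for independent samples with unequal variances.
With t* = 1.652, the margin is 1.652 × 1.4607 = 2.4131.
x̄₁ − x̄₂ = 127 − 140 = -13.0000; the interval is -13.0000 ± 2.4131 = (-15.41, -10.59).

(-15.41, -10.59)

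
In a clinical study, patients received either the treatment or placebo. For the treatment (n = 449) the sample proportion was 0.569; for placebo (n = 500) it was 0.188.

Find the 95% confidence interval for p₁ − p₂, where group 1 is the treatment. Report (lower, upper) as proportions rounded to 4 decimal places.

(0.3238, 0.4382)

The two standard errors are √(0.5690×0.4310/449) = 0.02337 and √(0.1880×0.8120/500) = 0.01747.
Because the samples are independent, SE_diff = √(0.02337² + 0.01747²) = 0.02918.
Using z* = 1.960 for 95%, ME = 1.960 × 0.02918 = 0.05719.
p̂₁ − p̂₂ = 0.3810; interval 0.3810 ± 0.05719 gives (0.3238, 0.4382).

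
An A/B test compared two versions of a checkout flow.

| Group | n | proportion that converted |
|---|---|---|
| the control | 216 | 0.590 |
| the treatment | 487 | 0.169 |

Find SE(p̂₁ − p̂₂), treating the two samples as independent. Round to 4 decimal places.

0.0375

SE₁ = √(p̂₁(1−p̂₁)/n₁) = √(0.5900·0.4100/216) = 0.03347; SE₂ = √(0.1690·0.8310/487) = 0.01698.
Independent samples: SE of the difference = √(SE₁² + SE₂²) = √(0.0011202409 + 0.0002883204) = 0.03753.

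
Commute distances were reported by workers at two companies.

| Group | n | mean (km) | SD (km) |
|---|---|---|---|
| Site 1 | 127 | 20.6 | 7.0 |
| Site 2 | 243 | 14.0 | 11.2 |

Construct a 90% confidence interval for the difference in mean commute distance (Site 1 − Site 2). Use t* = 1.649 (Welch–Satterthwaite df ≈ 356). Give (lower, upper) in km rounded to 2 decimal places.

(5.03, 8.17)

SE₁ = s₁/√n₁ = 7.0/√127 = 0.6211; SE₂ = 11.2/√243 = 0.7185.
Independent samples, unequal variances: SE_diff = √(SE₁² + SE₂²) = √(0.38576521 + 0.51624225) = 0.9497.
t* = 1.649, so margin of error = 1.649 × 0.9497 = 1.5661.
Difference in means = 20.6 − 14.0 = 6.6000.
6.6000 ± 1.5661 → (5.03, 8.17).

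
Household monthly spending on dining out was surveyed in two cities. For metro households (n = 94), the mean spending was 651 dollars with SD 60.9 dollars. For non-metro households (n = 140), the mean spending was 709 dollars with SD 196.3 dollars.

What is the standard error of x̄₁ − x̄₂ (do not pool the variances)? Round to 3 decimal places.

Per-group SEs: s₁/√n₁ = 60.9/√94 = 6.2814, s₂/√n₂ = 196.3/√140 = 16.5904.
Unpooled SE of the difference: √(39.45598596 + 275.24137216) = 17.7397.

17.740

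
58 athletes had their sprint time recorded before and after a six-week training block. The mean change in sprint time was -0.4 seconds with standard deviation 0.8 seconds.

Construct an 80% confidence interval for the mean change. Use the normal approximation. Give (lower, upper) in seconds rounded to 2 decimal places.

Paired design: SE = s_d/√n = 0.8/√58 = 0.1050.
z* = 1.282; margin of error = 1.282 × 0.1050 = 0.1346.
-0.4 ± 0.1346 → (-0.53, -0.27).

(-0.53, -0.27)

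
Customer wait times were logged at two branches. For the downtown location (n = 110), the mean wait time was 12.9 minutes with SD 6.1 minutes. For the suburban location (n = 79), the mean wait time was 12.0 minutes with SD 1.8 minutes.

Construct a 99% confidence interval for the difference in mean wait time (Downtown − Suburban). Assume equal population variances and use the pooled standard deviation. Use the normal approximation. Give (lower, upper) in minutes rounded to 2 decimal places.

(-0.92, 2.72)

s_p = √[((n₁−1)s₁² + (n₂−1)s₂²)/(n₁+n₂−2)] = √[(109·6.1² + 78·1.8²)/187] = 4.8001.
SE = 4.8001·√(1/110 + 1/79) = 0.7079.
With z* = 2.576, margin = 2.576 × 0.7079 = 1.8236.
x̄₁ − x̄₂ = 12.9 − 12.0 = 0.9000; interval 0.9000 ± 1.8236 = (-0.92, 2.72).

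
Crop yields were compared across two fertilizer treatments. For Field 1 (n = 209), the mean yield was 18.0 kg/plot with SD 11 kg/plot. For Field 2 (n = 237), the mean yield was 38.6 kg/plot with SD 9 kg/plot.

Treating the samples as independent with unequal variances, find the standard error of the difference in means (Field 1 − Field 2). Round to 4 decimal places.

0.9595

Per-group SEs: s₁/√n₁ = 11/√209 = 0.7609, s₂/√n₂ = 9/√237 = 0.5846.
Unpooled SE of the difference: √(0.57896881 + 0.34175716) = 0.9595.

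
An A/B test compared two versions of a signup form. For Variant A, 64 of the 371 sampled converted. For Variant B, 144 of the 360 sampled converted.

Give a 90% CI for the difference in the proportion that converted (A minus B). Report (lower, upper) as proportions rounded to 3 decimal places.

First, p̂₁ = 64/371 = 0.1725; p̂₂ = 144/360 = 0.4000.
The two standard errors are √(0.1725×0.8275/371) = 0.01962 and √(0.4000×0.6000/360) = 0.02582.
Because the samples are independent, SE_diff = √(0.01962² + 0.02582²) = 0.03243.
Using z* = 1.645 for 90%, ME = 1.645 × 0.03243 = 0.05335.
p̂₁ − p̂₂ = -0.2275; interval -0.2275 ± 0.05335 gives (-0.281, -0.174).

(-0.281, -0.174)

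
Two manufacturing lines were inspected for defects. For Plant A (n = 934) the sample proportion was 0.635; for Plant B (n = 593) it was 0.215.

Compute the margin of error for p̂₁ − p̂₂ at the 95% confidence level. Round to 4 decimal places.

The two standard errors are √(0.6350×0.3650/934) = 0.01575 and √(0.2150×0.7850/593) = 0.01687.
Because the samples are independent, SE_diff = √(0.01575² + 0.01687²) = 0.02308.
Using z* = 1.960 for 95%, ME = 1.960 × 0.02308 = 0.04524.

0.0452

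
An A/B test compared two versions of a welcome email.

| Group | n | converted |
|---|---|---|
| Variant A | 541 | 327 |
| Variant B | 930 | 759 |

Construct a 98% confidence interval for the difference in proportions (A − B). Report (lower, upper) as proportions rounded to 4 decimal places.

p̂₁ = 327/541 = 0.6044 and p̂₂ = 759/930 = 0.8161.
SE₁ = √(p̂₁(1−p̂₁)/n₁) = √(0.6044·0.3956/541) = 0.02102; SE₂ = √(0.8161·0.1839/930) = 0.01270.
Independent samples: SE of the difference = √(SE₁² + SE₂²) = √(0.0004418404 + 0.00016129) = 0.02456.
z* for 98% confidence is 2.326, so the margin of error is 2.326 × 0.02456 = 0.05713.
Point estimate p̂₁ − p̂₂ = 0.6044 − 0.8161 = -0.2117.
-0.2117 ± 0.05713 → (-0.2688, -0.1546).

(-0.2688, -0.1546)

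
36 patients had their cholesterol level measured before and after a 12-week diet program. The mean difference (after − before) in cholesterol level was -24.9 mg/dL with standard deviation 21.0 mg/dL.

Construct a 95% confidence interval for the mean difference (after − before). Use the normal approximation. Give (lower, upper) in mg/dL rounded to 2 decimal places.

(-31.76, -18.04)

This is a matched-pairs design, so SE = s_d/√n = 21.0/√36 = 3.5000.
Margin = 1.960 × 3.5000 = 6.8600; the interval is -24.9 ± 6.8600 = (-31.76, -18.04).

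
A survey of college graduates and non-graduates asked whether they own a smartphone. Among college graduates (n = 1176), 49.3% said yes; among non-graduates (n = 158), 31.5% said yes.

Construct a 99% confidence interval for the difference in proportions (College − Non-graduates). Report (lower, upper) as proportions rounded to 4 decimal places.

The two standard errors are √(0.4930×0.5070/1176) = 0.01458 and √(0.3150×0.6850/158) = 0.03695.
Because the samples are independent, SE_diff = √(0.01458² + 0.03695²) = 0.03972.
Using z* = 2.576 for 99%, ME = 2.576 × 0.03972 = 0.10232.
p̂₁ − p̂₂ = 0.1780; interval 0.1780 ± 0.10232 gives (0.0757, 0.2803).

(0.0757, 0.2803)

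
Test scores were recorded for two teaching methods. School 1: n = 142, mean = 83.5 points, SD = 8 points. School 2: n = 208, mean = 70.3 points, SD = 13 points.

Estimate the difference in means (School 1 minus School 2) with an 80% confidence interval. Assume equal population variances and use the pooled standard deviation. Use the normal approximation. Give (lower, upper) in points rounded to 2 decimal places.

(11.63, 14.77)

s_p = √[((n₁−1)s₁² + (n₂−1)s₂²)/(n₁+n₂−2)] = √[(141·8² + 207·13²)/348] = 11.2453.
SE = 11.2453·√(1/142 + 1/208) = 1.2241.
With z* = 1.282, margin = 1.282 × 1.2241 = 1.5693.
x̄₁ − x̄₂ = 83.5 − 70.3 = 13.2000; interval 13.2000 ± 1.5693 = (11.63, 14.77).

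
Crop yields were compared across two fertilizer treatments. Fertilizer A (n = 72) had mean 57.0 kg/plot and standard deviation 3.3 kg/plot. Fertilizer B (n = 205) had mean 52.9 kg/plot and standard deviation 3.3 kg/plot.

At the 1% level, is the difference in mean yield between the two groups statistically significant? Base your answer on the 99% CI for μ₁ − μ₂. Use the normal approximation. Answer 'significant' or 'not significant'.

SE₁ = s₁/√n₁ = 3.3/√72 = 0.3889; SE₂ = 3.3/√205 = 0.2305.
Independent samples, unequal variances: SE_diff = √(SE₁² + SE₂²) = √(0.15124321 + 0.05313025) = 0.4521.
z* = 2.576, so margin of error = 2.576 × 0.4521 = 1.1646.
Difference in means = 57.0 − 52.9 = 4.1000.
4.1000 ± 1.1646 → (2.9354, 5.2646).
The interval (2.9354, 5.2646) does not contain 0, so the difference is significant.

significant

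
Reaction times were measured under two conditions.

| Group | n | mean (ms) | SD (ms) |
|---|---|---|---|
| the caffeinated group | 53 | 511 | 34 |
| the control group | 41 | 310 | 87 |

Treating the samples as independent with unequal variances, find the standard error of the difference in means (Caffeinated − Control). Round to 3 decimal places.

Per-group SEs: s₁/√n₁ = 34/√53 = 4.6703, s₂/√n₂ = 87/√41 = 13.5871.
Unpooled SE of the difference: √(21.81170209 + 184.60928641) = 14.3674.

14.367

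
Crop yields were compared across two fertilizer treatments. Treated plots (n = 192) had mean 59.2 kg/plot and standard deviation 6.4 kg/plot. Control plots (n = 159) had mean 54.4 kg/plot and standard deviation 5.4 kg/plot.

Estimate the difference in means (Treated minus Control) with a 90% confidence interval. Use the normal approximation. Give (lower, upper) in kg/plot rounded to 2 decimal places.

Standard errors of each mean: 6.4/√192 = 0.4619 and 5.4/√159 = 0.4282.
SE(x̄₁ − x̄₂) = √(0.4619² + 0.4282²) = 0.6298 for independent samples with unequal variances.
With z* = 1.645, the margin is 1.645 × 0.6298 = 1.0360.
x̄₁ − x̄₂ = 59.2 − 54.4 = 4.8000; the interval is 4.8000 ± 1.0360 = (3.76, 5.84).

(3.76, 5.84)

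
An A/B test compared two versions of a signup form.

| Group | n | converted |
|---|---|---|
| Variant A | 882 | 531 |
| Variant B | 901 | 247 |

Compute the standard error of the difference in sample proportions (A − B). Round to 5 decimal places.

First, p̂₁ = 531/882 = 0.6020; p̂₂ = 247/901 = 0.2741.
The two standard errors are √(0.6020×0.3980/882) = 0.01648 and √(0.2741×0.7259/901) = 0.01486.
Because the samples are independent, SE_diff = √(0.01648² + 0.01486²) = 0.02219.

0.02219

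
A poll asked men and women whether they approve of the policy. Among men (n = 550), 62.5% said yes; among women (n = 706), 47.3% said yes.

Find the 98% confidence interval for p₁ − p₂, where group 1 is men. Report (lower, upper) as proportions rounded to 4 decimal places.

The two standard errors are √(0.6250×0.3750/550) = 0.02064 and √(0.4730×0.5270/706) = 0.01879.
Because the samples are independent, SE_diff = √(0.02064² + 0.01879²) = 0.02791.
Using z* = 2.326 for 98%, ME = 2.326 × 0.02791 = 0.06492.
p̂₁ − p̂₂ = 0.1520; interval 0.1520 ± 0.06492 gives (0.0871, 0.2169).

(0.0871, 0.2169)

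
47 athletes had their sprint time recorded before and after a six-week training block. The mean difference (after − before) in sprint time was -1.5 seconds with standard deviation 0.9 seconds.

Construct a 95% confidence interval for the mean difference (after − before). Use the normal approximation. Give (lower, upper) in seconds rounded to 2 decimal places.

Paired design: SE = s_d/√n = 0.9/√47 = 0.1313.
z* = 1.960; margin of error = 1.960 × 0.1313 = 0.2573.
-1.5 ± 0.2573 → (-1.76, -1.24).

(-1.76, -1.24)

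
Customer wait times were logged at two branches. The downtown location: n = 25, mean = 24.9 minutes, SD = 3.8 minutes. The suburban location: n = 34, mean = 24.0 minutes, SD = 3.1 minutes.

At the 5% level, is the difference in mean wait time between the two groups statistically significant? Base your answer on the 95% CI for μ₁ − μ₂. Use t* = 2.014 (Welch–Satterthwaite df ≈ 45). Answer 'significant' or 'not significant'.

Per-group SEs: s₁/√n₁ = 3.8/√25 = 0.7600, s₂/√n₂ = 3.1/√34 = 0.5316.
Unpooled SE of the difference: √(0.5776 + 0.28259856) = 0.9275.
Margin of error = t* · SE = 2.014 × 0.9275 = 1.8680.
x̄₁ − x̄₂ = 24.9 − 24.0 = 0.9000.
CI: 0.9000 ± 1.8680 = (-0.9680, 2.7680).
The interval (-0.9680, 2.7680) contains 0, so the difference is not significant.

not significant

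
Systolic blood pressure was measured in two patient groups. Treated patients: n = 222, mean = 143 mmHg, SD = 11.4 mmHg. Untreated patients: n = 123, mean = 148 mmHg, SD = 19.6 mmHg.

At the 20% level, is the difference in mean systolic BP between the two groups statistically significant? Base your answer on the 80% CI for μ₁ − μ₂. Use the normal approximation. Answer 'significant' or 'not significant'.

Standard errors of each mean: 11.4/√222 = 0.7651 and 19.6/√123 = 1.7673.
SE(x̄₁ − x̄₂) = √(0.7651² + 1.7673²) = 1.9258 for independent samples with unequal variances.
With z* = 1.282, the margin is 1.282 × 1.9258 = 2.4689.
x̄₁ − x̄₂ = 143 − 148 = -5.0000; the interval is -5.0000 ± 2.4689 = (-7.4689, -2.5311).
The interval (-7.4689, -2.5311) does not contain 0, so the difference is significant.

significant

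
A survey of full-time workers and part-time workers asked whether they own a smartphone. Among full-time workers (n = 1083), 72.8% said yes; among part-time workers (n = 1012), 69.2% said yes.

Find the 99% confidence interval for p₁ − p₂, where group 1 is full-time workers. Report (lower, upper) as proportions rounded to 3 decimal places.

(-0.015, 0.087)

SE₁ = √(p̂₁(1−p̂₁)/n₁) = √(0.7280·0.2720/1083) = 0.01352; SE₂ = √(0.6920·0.3080/1012) = 0.01451.
Independent samples: SE of the difference = √(SE₁² + SE₂²) = √(0.0001827904 + 0.0002105401) = 0.01983.
z* for 99% confidence is 2.576, so the margin of error is 2.576 × 0.01983 = 0.05108.
Point estimate p̂₁ − p̂₂ = 0.7280 − 0.6920 = 0.0360.
0.0360 ± 0.05108 → (-0.015, 0.087).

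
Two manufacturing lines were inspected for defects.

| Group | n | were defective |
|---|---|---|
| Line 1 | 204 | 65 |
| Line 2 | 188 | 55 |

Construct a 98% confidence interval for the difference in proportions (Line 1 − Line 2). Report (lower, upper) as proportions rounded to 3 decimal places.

p̂₁ = 65/204 = 0.3186 and p̂₂ = 55/188 = 0.2926.
SE₁ = √(p̂₁(1−p̂₁)/n₁) = √(0.3186·0.6814/204) = 0.03262; SE₂ = √(0.2926·0.7074/188) = 0.03318.
Independent samples: SE of the difference = √(SE₁² + SE₂²) = √(0.0010640644 + 0.0011009124) = 0.04653.
z* for 98% confidence is 2.326, so the margin of error is 2.326 × 0.04653 = 0.10823.
Point estimate p̂₁ − p̂₂ = 0.3186 − 0.2926 = 0.0260.
0.0260 ± 0.10823 → (-0.082, 0.134).

(-0.082, 0.134)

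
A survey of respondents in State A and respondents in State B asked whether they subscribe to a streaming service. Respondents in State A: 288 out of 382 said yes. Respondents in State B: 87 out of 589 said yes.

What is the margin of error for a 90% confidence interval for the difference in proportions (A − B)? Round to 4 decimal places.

First, p̂₁ = 288/382 = 0.7539; p̂₂ = 87/589 = 0.1477.
The two standard errors are √(0.7539×0.2461/382) = 0.02204 and √(0.1477×0.8523/589) = 0.01462.
Because the samples are independent, SE_diff = √(0.02204² + 0.01462²) = 0.02645.
Using z* = 1.645 for 90%, ME = 1.645 × 0.02645 = 0.04351.

0.0435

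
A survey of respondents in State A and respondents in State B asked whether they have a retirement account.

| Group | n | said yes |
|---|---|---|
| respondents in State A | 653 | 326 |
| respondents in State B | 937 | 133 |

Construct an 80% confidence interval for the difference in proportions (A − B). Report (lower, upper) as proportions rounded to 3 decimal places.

(0.328, 0.386)

First, p̂₁ = 326/653 = 0.4992; p̂₂ = 133/937 = 0.1419.
The two standard errors are √(0.4992×0.5008/653) = 0.01957 and √(0.1419×0.8581/937) = 0.01140.
Because the samples are independent, SE_diff = √(0.01957² + 0.01140²) = 0.02265.
Using z* = 1.282 for 80%, ME = 1.282 × 0.02265 = 0.02904.
p̂₁ − p̂₂ = 0.3573; interval 0.3573 ± 0.02904 gives (0.328, 0.386).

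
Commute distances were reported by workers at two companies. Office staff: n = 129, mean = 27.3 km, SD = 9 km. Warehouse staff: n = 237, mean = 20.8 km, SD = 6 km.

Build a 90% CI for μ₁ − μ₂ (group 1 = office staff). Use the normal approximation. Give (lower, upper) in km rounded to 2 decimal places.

(5.05, 7.95)

SE₁ = s₁/√n₁ = 9/√129 = 0.7924; SE₂ = 6/√237 = 0.3897.
Independent samples, unequal variances: SE_diff = √(SE₁² + SE₂²) = √(0.62789776 + 0.15186609) = 0.8830.
z* = 1.645, so margin of error = 1.645 × 0.8830 = 1.4525.
Difference in means = 27.3 − 20.8 = 6.5000.
6.5000 ± 1.4525 → (5.05, 7.95).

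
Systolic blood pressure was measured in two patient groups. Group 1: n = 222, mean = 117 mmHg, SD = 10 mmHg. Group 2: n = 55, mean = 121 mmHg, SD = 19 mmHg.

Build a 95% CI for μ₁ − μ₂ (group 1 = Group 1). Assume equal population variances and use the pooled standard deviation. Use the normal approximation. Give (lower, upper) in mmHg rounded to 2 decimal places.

(-7.63, -0.37)

s_p = √[((n₁−1)s₁² + (n₂−1)s₂²)/(n₁+n₂−2)] = √[(221·10² + 54·19²)/275] = 12.2984.
SE = 12.2984·√(1/222 + 1/55) = 1.8524.
With z* = 1.960, margin = 1.960 × 1.8524 = 3.6307.
x̄₁ − x̄₂ = 117 − 121 = -4.0000; interval -4.0000 ± 3.6307 = (-7.63, -0.37).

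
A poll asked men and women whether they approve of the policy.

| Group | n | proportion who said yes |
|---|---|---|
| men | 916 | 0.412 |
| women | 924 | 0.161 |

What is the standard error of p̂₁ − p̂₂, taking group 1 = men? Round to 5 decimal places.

SE₁ = √(p̂₁(1−p̂₁)/n₁) = √(0.4120·0.5880/916) = 0.01626; SE₂ = √(0.1610·0.8390/924) = 0.01209.
Independent samples: SE of the difference = √(SE₁² + SE₂²) = √(0.0002643876 + 0.0001461681) = 0.02026.

0.02026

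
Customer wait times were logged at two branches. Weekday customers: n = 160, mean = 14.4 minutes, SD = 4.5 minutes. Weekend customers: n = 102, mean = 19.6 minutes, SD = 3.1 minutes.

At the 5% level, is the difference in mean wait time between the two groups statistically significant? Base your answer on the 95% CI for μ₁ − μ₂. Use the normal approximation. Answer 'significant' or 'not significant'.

SE₁ = s₁/√n₁ = 4.5/√160 = 0.3558; SE₂ = 3.1/√102 = 0.3069.
Independent samples, unequal variances: SE_diff = √(SE₁² + SE₂²) = √(0.12659364 + 0.09418761) = 0.4699.
z* = 1.960, so margin of error = 1.960 × 0.4699 = 0.9210.
Difference in means = 14.4 − 19.6 = -5.2000.
-5.2000 ± 0.9210 → (-6.1210, -4.2790).
The interval (-6.1210, -4.2790) does not contain 0, so the difference is significant.

significant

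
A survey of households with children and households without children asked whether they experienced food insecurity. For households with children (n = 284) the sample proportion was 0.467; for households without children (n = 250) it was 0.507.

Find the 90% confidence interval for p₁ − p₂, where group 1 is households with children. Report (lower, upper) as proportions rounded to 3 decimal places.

Each SE is √(p̂(1−p̂)/n): √(0.4670·0.5330/284) = 0.02960 and √(0.5070·0.4930/250) = 0.03162.
SE(p̂₁ − p̂₂) = √(SE₁² + SE₂²) = √(0.00087616 + 0.0009998244) = 0.04331, since the two samples are independent.
At 90% confidence z* = 1.645; margin = 1.645 × 0.04331 = 0.07124.
The difference is 0.4670 − 0.5070 = -0.0400, so the interval is -0.0400 ± 0.07124 = (-0.111, 0.031).

(-0.111, 0.031)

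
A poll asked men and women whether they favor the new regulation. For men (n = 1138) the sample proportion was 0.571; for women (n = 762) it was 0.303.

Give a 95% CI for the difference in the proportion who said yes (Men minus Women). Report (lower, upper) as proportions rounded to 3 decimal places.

(0.225, 0.311)

The two standard errors are √(0.5710×0.4290/1138) = 0.01467 and √(0.3030×0.6970/762) = 0.01665.
Because the samples are independent, SE_diff = √(0.01467² + 0.01665²) = 0.02219.
Using z* = 1.960 for 95%, ME = 1.960 × 0.02219 = 0.04349.
p̂₁ − p̂₂ = 0.2680; interval 0.2680 ± 0.04349 gives (0.225, 0.311).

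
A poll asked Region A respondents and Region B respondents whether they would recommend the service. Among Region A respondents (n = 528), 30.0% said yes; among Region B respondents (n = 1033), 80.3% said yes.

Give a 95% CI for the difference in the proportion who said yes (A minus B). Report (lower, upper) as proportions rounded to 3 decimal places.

(-0.549, -0.457)

The two standard errors are √(0.3000×0.7000/528) = 0.01994 and √(0.8030×0.1970/1033) = 0.01237.
Because the samples are independent, SE_diff = √(0.01994² + 0.01237²) = 0.02347.
Using z* = 1.960 for 95%, ME = 1.960 × 0.02347 = 0.04600.
p̂₁ − p̂₂ = -0.5030; interval -0.5030 ± 0.04600 gives (-0.549, -0.457).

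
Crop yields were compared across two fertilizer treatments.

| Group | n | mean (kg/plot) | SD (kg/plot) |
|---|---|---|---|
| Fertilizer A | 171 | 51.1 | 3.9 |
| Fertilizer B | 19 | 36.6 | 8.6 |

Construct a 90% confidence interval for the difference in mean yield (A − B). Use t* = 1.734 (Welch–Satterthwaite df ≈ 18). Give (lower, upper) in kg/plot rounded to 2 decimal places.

(11.04, 17.96)

Per-group SEs: s₁/√n₁ = 3.9/√171 = 0.2982, s₂/√n₂ = 8.6/√19 = 1.9730.
Unpooled SE of the difference: √(0.08892324 + 3.892729) = 1.9954.
Margin of error = t* · SE = 1.734 × 1.9954 = 3.4600.
x̄₁ − x̄₂ = 51.1 − 36.6 = 14.5000.
CI: 14.5000 ± 3.4600 = (11.04, 17.96).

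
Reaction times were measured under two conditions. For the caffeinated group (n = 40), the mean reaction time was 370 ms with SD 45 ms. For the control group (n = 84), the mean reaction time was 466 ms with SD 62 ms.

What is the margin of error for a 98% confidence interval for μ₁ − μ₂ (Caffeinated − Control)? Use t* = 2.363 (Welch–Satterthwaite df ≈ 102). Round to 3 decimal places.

23.199

Per-group SEs: s₁/√n₁ = 45/√40 = 7.1151, s₂/√n₂ = 62/√84 = 6.7648.
Unpooled SE of the difference: √(50.62464801 + 45.76251904) = 9.8177.
Margin of error = t* · SE = 2.363 × 9.8177 = 23.1992.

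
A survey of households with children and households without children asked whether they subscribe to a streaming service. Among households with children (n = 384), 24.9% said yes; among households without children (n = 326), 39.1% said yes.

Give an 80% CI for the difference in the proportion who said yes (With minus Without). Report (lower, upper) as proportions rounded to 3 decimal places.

(-0.187, -0.097)

The two standard errors are √(0.2490×0.7510/384) = 0.02207 and √(0.3910×0.6090/326) = 0.02703.
Because the samples are independent, SE_diff = √(0.02207² + 0.02703²) = 0.03490.
Using z* = 1.282 for 80%, ME = 1.282 × 0.03490 = 0.04474.
p̂₁ − p̂₂ = -0.1420; interval -0.1420 ± 0.04474 gives (-0.187, -0.097).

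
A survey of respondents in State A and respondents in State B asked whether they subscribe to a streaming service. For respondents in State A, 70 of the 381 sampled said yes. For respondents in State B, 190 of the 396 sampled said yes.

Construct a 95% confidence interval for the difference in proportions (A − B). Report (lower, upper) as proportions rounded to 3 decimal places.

p̂₁ = 70/381 = 0.1837 and p̂₂ = 190/396 = 0.4798.
SE₁ = √(p̂₁(1−p̂₁)/n₁) = √(0.1837·0.8163/381) = 0.01984; SE₂ = √(0.4798·0.5202/396) = 0.02511.
Independent samples: SE of the difference = √(SE₁² + SE₂²) = √(0.0003936256 + 0.0006305121) = 0.03200.
z* for 95% confidence is 1.960, so the margin of error is 1.960 × 0.03200 = 0.06272.
Point estimate p̂₁ − p̂₂ = 0.1837 − 0.4798 = -0.2961.
-0.2961 ± 0.06272 → (-0.359, -0.233).

(-0.359, -0.233)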